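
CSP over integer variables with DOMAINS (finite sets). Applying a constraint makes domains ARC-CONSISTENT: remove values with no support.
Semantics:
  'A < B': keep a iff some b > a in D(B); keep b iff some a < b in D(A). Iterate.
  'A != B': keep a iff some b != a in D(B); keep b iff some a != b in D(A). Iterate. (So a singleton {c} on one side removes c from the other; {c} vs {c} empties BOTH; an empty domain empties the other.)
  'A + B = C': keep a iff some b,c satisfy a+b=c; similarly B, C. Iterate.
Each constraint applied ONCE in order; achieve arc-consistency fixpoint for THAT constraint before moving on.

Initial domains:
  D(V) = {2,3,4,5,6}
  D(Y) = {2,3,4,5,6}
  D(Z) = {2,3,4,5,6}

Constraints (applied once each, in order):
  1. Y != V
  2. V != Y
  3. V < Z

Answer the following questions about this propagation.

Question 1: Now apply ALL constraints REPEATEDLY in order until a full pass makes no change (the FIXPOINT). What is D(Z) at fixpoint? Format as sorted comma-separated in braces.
Answer: {3,4,5,6}

Derivation:
pass 0 (initial): D(Z)={2,3,4,5,6}
pass 1: V {2,3,4,5,6}->{2,3,4,5}; Z {2,3,4,5,6}->{3,4,5,6}
pass 2: no change
Fixpoint after 2 passes: D(Z) = {3,4,5,6}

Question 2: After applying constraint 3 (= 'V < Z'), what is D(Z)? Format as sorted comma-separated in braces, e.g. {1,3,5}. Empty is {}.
Constraint 1 (Y != V) on D(Y)={2,3,4,5,6} D(V)={2,3,4,5,6}: no change
Constraint 2 (V != Y) on D(V)={2,3,4,5,6} D(Y)={2,3,4,5,6}: no change
Constraint 3 (V < Z) on D(V)={2,3,4,5,6} D(Z)={2,3,4,5,6}: V {2,3,4,5,6}->{2,3,4,5}; Z {2,3,4,5,6}->{3,4,5,6}
So after constraint 3: D(Z) = {3,4,5,6}

Answer: {3,4,5,6}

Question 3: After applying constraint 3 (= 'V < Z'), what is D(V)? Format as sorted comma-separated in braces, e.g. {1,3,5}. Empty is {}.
Constraint 1 (Y != V) on D(Y)={2,3,4,5,6} D(V)={2,3,4,5,6}: no change
Constraint 2 (V != Y) on D(V)={2,3,4,5,6} D(Y)={2,3,4,5,6}: no change
Constraint 3 (V < Z) on D(V)={2,3,4,5,6} D(Z)={2,3,4,5,6}: V {2,3,4,5,6}->{2,3,4,5}; Z {2,3,4,5,6}->{3,4,5,6}
So after constraint 3: D(V) = {2,3,4,5}

Answer: {2,3,4,5}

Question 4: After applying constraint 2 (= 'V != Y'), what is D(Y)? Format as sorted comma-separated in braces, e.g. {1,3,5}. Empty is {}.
Answer: {2,3,4,5,6}

Derivation:
Constraint 1 (Y != V) on D(Y)={2,3,4,5,6} D(V)={2,3,4,5,6}: no change
Constraint 2 (V != Y) on D(V)={2,3,4,5,6} D(Y)={2,3,4,5,6}: no change
So after constraint 2: D(Y) = {2,3,4,5,6}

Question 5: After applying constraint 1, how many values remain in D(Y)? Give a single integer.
Answer: 5

Derivation:
Constraint 1 (Y != V) on D(Y)={2,3,4,5,6} D(V)={2,3,4,5,6}: no change
So after constraint 1: D(Y)={2,3,4,5,6}, size = 5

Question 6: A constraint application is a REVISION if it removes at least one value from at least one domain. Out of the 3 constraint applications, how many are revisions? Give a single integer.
Constraint 1 (Y != V) on D(Y)={2,3,4,5,6} D(V)={2,3,4,5,6}: no change => not a revision
Constraint 2 (V != Y) on D(V)={2,3,4,5,6} D(Y)={2,3,4,5,6}: no change => not a revision
Constraint 3 (V < Z) on D(V)={2,3,4,5,6} D(Z)={2,3,4,5,6}: V {2,3,4,5,6}->{2,3,4,5}; Z {2,3,4,5,6}->{3,4,5,6} => REVISION
Total revisions = 1

Answer: 1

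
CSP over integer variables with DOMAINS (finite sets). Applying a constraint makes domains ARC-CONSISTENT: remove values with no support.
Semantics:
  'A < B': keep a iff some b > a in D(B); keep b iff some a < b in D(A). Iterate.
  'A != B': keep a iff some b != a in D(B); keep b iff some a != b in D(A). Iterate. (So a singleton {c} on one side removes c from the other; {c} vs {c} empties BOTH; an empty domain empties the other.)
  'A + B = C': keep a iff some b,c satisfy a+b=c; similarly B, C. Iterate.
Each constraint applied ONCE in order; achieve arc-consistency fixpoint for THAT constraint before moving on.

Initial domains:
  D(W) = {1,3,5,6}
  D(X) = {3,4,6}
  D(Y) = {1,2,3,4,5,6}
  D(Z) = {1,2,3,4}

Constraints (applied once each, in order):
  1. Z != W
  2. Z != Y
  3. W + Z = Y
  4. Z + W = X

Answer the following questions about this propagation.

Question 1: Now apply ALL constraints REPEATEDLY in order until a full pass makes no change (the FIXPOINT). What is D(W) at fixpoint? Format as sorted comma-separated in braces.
Answer: {1,3,5}

Derivation:
pass 0 (initial): D(W)={1,3,5,6}
pass 1: W {1,3,5,6}->{1,3,5}; Y {1,2,3,4,5,6}->{2,3,4,5,6}; Z {1,2,3,4}->{1,2,3}
pass 2: no change
Fixpoint after 2 passes: D(W) = {1,3,5}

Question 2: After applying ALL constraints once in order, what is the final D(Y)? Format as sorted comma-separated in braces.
Answer: {2,3,4,5,6}

Derivation:
Constraint 1 (Z != W) on D(Z)={1,2,3,4} D(W)={1,3,5,6}: no change
Constraint 2 (Z != Y) on D(Z)={1,2,3,4} D(Y)={1,2,3,4,5,6}: no change
Constraint 3 (W + Z = Y) on D(W)={1,3,5,6} D(Z)={1,2,3,4} D(Y)={1,2,3,4,5,6}: W {1,3,5,6}->{1,3,5}; Y {1,2,3,4,5,6}->{2,3,4,5,6}
Constraint 4 (Z + W = X) on D(Z)={1,2,3,4} D(W)={1,3,5} D(X)={3,4,6}: Z {1,2,3,4}->{1,2,3}
So after all 4 constraints: D(Y) = {2,3,4,5,6}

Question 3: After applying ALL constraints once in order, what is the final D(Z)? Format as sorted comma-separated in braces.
Constraint 1 (Z != W) on D(Z)={1,2,3,4} D(W)={1,3,5,6}: no change
Constraint 2 (Z != Y) on D(Z)={1,2,3,4} D(Y)={1,2,3,4,5,6}: no change
Constraint 3 (W + Z = Y) on D(W)={1,3,5,6} D(Z)={1,2,3,4} D(Y)={1,2,3,4,5,6}: W {1,3,5,6}->{1,3,5}; Y {1,2,3,4,5,6}->{2,3,4,5,6}
Constraint 4 (Z + W = X) on D(Z)={1,2,3,4} D(W)={1,3,5} D(X)={3,4,6}: Z {1,2,3,4}->{1,2,3}
So after all 4 constraints: D(Z) = {1,2,3}

Answer: {1,2,3}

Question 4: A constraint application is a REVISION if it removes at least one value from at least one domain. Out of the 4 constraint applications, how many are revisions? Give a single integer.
Constraint 1 (Z != W) on D(Z)={1,2,3,4} D(W)={1,3,5,6}: no change => not a revision
Constraint 2 (Z != Y) on D(Z)={1,2,3,4} D(Y)={1,2,3,4,5,6}: no change => not a revision
Constraint 3 (W + Z = Y) on D(W)={1,3,5,6} D(Z)={1,2,3,4} D(Y)={1,2,3,4,5,6}: W {1,3,5,6}->{1,3,5}; Y {1,2,3,4,5,6}->{2,3,4,5,6} => REVISION
Constraint 4 (Z + W = X) on D(Z)={1,2,3,4} D(W)={1,3,5} D(X)={3,4,6}: Z {1,2,3,4}->{1,2,3} => REVISION
Total revisions = 2

Answer: 2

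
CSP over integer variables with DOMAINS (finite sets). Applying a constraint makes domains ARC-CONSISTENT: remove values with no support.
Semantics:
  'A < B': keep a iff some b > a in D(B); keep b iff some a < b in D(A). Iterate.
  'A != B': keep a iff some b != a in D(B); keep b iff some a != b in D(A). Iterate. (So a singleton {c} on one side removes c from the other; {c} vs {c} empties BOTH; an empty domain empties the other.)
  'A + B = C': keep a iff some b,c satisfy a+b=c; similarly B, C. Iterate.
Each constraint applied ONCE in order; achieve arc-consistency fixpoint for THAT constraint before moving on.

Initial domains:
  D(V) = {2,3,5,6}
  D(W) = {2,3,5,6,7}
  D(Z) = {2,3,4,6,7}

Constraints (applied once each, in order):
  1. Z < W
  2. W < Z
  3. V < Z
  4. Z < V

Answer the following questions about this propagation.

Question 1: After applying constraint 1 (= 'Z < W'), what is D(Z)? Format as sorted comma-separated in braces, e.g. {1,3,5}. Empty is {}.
Answer: {2,3,4,6}

Derivation:
Constraint 1 (Z < W) on D(Z)={2,3,4,6,7} D(W)={2,3,5,6,7}: Z {2,3,4,6,7}->{2,3,4,6}; W {2,3,5,6,7}->{3,5,6,7}
So after constraint 1: D(Z) = {2,3,4,6}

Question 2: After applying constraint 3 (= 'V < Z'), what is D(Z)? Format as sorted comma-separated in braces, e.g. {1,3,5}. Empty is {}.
Answer: {4,6}

Derivation:
Constraint 1 (Z < W) on D(Z)={2,3,4,6,7} D(W)={2,3,5,6,7}: Z {2,3,4,6,7}->{2,3,4,6}; W {2,3,5,6,7}->{3,5,6,7}
Constraint 2 (W < Z) on D(W)={3,5,6,7} D(Z)={2,3,4,6}: W {3,5,6,7}->{3,5}; Z {2,3,4,6}->{4,6}
Constraint 3 (V < Z) on D(V)={2,3,5,6} D(Z)={4,6}: V {2,3,5,6}->{2,3,5}
So after constraint 3: D(Z) = {4,6}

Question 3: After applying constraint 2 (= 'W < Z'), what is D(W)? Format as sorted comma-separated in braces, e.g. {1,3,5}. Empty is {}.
Answer: {3,5}

Derivation:
Constraint 1 (Z < W) on D(Z)={2,3,4,6,7} D(W)={2,3,5,6,7}: Z {2,3,4,6,7}->{2,3,4,6}; W {2,3,5,6,7}->{3,5,6,7}
Constraint 2 (W < Z) on D(W)={3,5,6,7} D(Z)={2,3,4,6}: W {3,5,6,7}->{3,5}; Z {2,3,4,6}->{4,6}
So after constraint 2: D(W) = {3,5}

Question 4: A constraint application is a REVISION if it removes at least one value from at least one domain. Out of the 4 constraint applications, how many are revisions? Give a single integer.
Constraint 1 (Z < W) on D(Z)={2,3,4,6,7} D(W)={2,3,5,6,7}: Z {2,3,4,6,7}->{2,3,4,6}; W {2,3,5,6,7}->{3,5,6,7} => REVISION
Constraint 2 (W < Z) on D(W)={3,5,6,7} D(Z)={2,3,4,6}: W {3,5,6,7}->{3,5}; Z {2,3,4,6}->{4,6} => REVISION
Constraint 3 (V < Z) on D(V)={2,3,5,6} D(Z)={4,6}: V {2,3,5,6}->{2,3,5} => REVISION
Constraint 4 (Z < V) on D(Z)={4,6} D(V)={2,3,5}: Z {4,6}->{4}; V {2,3,5}->{5} => REVISION
Total revisions = 4

Answer: 4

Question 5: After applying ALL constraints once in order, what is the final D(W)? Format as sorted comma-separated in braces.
Constraint 1 (Z < W) on D(Z)={2,3,4,6,7} D(W)={2,3,5,6,7}: Z {2,3,4,6,7}->{2,3,4,6}; W {2,3,5,6,7}->{3,5,6,7}
Constraint 2 (W < Z) on D(W)={3,5,6,7} D(Z)={2,3,4,6}: W {3,5,6,7}->{3,5}; Z {2,3,4,6}->{4,6}
Constraint 3 (V < Z) on D(V)={2,3,5,6} D(Z)={4,6}: V {2,3,5,6}->{2,3,5}
Constraint 4 (Z < V) on D(Z)={4,6} D(V)={2,3,5}: Z {4,6}->{4}; V {2,3,5}->{5}
So after all 4 constraints: D(W) = {3,5}

Answer: {3,5}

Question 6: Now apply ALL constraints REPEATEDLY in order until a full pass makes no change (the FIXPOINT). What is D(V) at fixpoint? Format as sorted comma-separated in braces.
Answer: {}

Derivation:
pass 0 (initial): D(V)={2,3,5,6}
pass 1: V {2,3,5,6}->{5}; W {2,3,5,6,7}->{3,5}; Z {2,3,4,6,7}->{4}
pass 2: V {5}->{}; W {3,5}->{}; Z {4}->{}
pass 3: no change
Fixpoint after 3 passes: D(V) = {}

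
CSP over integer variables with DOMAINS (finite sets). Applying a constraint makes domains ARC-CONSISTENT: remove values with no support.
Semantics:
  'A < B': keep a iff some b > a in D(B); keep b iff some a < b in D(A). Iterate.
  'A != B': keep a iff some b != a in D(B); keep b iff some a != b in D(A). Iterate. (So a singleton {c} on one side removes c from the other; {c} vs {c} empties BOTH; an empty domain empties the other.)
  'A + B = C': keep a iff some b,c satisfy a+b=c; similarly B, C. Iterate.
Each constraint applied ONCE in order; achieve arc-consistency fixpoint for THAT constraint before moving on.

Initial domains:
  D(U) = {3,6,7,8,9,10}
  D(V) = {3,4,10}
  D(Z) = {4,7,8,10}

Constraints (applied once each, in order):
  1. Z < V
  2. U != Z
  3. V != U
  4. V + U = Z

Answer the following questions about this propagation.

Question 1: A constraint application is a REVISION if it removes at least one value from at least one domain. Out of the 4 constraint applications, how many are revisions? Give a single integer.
Answer: 3

Derivation:
Constraint 1 (Z < V) on D(Z)={4,7,8,10} D(V)={3,4,10}: Z {4,7,8,10}->{4,7,8}; V {3,4,10}->{10} => REVISION
Constraint 2 (U != Z) on D(U)={3,6,7,8,9,10} D(Z)={4,7,8}: no change => not a revision
Constraint 3 (V != U) on D(V)={10} D(U)={3,6,7,8,9,10}: U {3,6,7,8,9,10}->{3,6,7,8,9} => REVISION
Constraint 4 (V + U = Z) on D(V)={10} D(U)={3,6,7,8,9} D(Z)={4,7,8}: V {10}->{}; U {3,6,7,8,9}->{}; Z {4,7,8}->{} => REVISION
Total revisions = 3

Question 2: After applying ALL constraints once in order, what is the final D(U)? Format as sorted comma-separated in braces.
Constraint 1 (Z < V) on D(Z)={4,7,8,10} D(V)={3,4,10}: Z {4,7,8,10}->{4,7,8}; V {3,4,10}->{10}
Constraint 2 (U != Z) on D(U)={3,6,7,8,9,10} D(Z)={4,7,8}: no change
Constraint 3 (V != U) on D(V)={10} D(U)={3,6,7,8,9,10}: U {3,6,7,8,9,10}->{3,6,7,8,9}
Constraint 4 (V + U = Z) on D(V)={10} D(U)={3,6,7,8,9} D(Z)={4,7,8}: V {10}->{}; U {3,6,7,8,9}->{}; Z {4,7,8}->{}
So after all 4 constraints: D(U) = {}

Answer: {}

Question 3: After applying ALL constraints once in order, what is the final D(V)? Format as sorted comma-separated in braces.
Constraint 1 (Z < V) on D(Z)={4,7,8,10} D(V)={3,4,10}: Z {4,7,8,10}->{4,7,8}; V {3,4,10}->{10}
Constraint 2 (U != Z) on D(U)={3,6,7,8,9,10} D(Z)={4,7,8}: no change
Constraint 3 (V != U) on D(V)={10} D(U)={3,6,7,8,9,10}: U {3,6,7,8,9,10}->{3,6,7,8,9}
Constraint 4 (V + U = Z) on D(V)={10} D(U)={3,6,7,8,9} D(Z)={4,7,8}: V {10}->{}; U {3,6,7,8,9}->{}; Z {4,7,8}->{}
So after all 4 constraints: D(V) = {}

Answer: {}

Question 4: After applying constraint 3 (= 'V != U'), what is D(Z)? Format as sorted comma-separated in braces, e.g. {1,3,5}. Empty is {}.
Answer: {4,7,8}

Derivation:
Constraint 1 (Z < V) on D(Z)={4,7,8,10} D(V)={3,4,10}: Z {4,7,8,10}->{4,7,8}; V {3,4,10}->{10}
Constraint 2 (U != Z) on D(U)={3,6,7,8,9,10} D(Z)={4,7,8}: no change
Constraint 3 (V != U) on D(V)={10} D(U)={3,6,7,8,9,10}: U {3,6,7,8,9,10}->{3,6,7,8,9}
So after constraint 3: D(Z) = {4,7,8}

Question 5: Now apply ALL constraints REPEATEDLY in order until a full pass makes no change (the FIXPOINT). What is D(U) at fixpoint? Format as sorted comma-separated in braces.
Answer: {}

Derivation:
pass 0 (initial): D(U)={3,6,7,8,9,10}
pass 1: U {3,6,7,8,9,10}->{}; V {3,4,10}->{}; Z {4,7,8,10}->{}
pass 2: no change
Fixpoint after 2 passes: D(U) = {}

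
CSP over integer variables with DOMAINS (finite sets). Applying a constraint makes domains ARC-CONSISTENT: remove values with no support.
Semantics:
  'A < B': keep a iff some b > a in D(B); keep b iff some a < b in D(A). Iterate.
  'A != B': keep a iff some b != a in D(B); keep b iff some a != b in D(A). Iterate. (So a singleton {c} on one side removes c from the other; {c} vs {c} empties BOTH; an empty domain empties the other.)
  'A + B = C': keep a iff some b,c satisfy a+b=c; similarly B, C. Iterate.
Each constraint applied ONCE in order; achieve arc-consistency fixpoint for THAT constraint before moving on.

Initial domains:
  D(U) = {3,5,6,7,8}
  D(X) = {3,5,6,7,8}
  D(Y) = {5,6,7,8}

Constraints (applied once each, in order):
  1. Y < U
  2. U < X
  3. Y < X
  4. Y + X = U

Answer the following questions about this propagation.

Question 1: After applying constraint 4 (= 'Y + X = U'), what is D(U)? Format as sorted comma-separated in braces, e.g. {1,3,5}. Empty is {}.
Constraint 1 (Y < U) on D(Y)={5,6,7,8} D(U)={3,5,6,7,8}: Y {5,6,7,8}->{5,6,7}; U {3,5,6,7,8}->{6,7,8}
Constraint 2 (U < X) on D(U)={6,7,8} D(X)={3,5,6,7,8}: U {6,7,8}->{6,7}; X {3,5,6,7,8}->{7,8}
Constraint 3 (Y < X) on D(Y)={5,6,7} D(X)={7,8}: no change
Constraint 4 (Y + X = U) on D(Y)={5,6,7} D(X)={7,8} D(U)={6,7}: Y {5,6,7}->{}; X {7,8}->{}; U {6,7}->{}
So after constraint 4: D(U) = {}

Answer: {}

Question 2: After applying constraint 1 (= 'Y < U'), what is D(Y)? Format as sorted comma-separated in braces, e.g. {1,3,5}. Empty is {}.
Constraint 1 (Y < U) on D(Y)={5,6,7,8} D(U)={3,5,6,7,8}: Y {5,6,7,8}->{5,6,7}; U {3,5,6,7,8}->{6,7,8}
So after constraint 1: D(Y) = {5,6,7}

Answer: {5,6,7}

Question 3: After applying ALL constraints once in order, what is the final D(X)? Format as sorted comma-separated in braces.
Answer: {}

Derivation:
Constraint 1 (Y < U) on D(Y)={5,6,7,8} D(U)={3,5,6,7,8}: Y {5,6,7,8}->{5,6,7}; U {3,5,6,7,8}->{6,7,8}
Constraint 2 (U < X) on D(U)={6,7,8} D(X)={3,5,6,7,8}: U {6,7,8}->{6,7}; X {3,5,6,7,8}->{7,8}
Constraint 3 (Y < X) on D(Y)={5,6,7} D(X)={7,8}: no change
Constraint 4 (Y + X = U) on D(Y)={5,6,7} D(X)={7,8} D(U)={6,7}: Y {5,6,7}->{}; X {7,8}->{}; U {6,7}->{}
So after all 4 constraints: D(X) = {}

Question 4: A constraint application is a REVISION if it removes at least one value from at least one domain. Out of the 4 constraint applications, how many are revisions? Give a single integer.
Answer: 3

Derivation:
Constraint 1 (Y < U) on D(Y)={5,6,7,8} D(U)={3,5,6,7,8}: Y {5,6,7,8}->{5,6,7}; U {3,5,6,7,8}->{6,7,8} => REVISION
Constraint 2 (U < X) on D(U)={6,7,8} D(X)={3,5,6,7,8}: U {6,7,8}->{6,7}; X {3,5,6,7,8}->{7,8} => REVISION
Constraint 3 (Y < X) on D(Y)={5,6,7} D(X)={7,8}: no change => not a revision
Constraint 4 (Y + X = U) on D(Y)={5,6,7} D(X)={7,8} D(U)={6,7}: Y {5,6,7}->{}; X {7,8}->{}; U {6,7}->{} => REVISION
Total revisions = 3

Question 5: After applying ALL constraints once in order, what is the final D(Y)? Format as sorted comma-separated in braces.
Answer: {}

Derivation:
Constraint 1 (Y < U) on D(Y)={5,6,7,8} D(U)={3,5,6,7,8}: Y {5,6,7,8}->{5,6,7}; U {3,5,6,7,8}->{6,7,8}
Constraint 2 (U < X) on D(U)={6,7,8} D(X)={3,5,6,7,8}: U {6,7,8}->{6,7}; X {3,5,6,7,8}->{7,8}
Constraint 3 (Y < X) on D(Y)={5,6,7} D(X)={7,8}: no change
Constraint 4 (Y + X = U) on D(Y)={5,6,7} D(X)={7,8} D(U)={6,7}: Y {5,6,7}->{}; X {7,8}->{}; U {6,7}->{}
So after all 4 constraints: D(Y) = {}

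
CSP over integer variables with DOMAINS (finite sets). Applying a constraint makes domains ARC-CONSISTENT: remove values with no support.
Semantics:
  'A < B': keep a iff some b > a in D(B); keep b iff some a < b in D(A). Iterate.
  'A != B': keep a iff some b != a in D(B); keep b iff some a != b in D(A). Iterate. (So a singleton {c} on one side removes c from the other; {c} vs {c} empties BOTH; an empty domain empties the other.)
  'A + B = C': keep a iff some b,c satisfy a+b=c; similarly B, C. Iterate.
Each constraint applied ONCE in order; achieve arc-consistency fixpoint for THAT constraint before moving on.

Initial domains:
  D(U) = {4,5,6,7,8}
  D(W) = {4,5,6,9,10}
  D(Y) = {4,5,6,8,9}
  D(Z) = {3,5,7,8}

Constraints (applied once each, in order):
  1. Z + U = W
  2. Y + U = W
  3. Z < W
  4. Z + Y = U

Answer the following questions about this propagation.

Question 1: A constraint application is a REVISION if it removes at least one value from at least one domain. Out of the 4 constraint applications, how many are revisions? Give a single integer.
Answer: 3

Derivation:
Constraint 1 (Z + U = W) on D(Z)={3,5,7,8} D(U)={4,5,6,7,8} D(W)={4,5,6,9,10}: Z {3,5,7,8}->{3,5}; U {4,5,6,7,8}->{4,5,6,7}; W {4,5,6,9,10}->{9,10} => REVISION
Constraint 2 (Y + U = W) on D(Y)={4,5,6,8,9} D(U)={4,5,6,7} D(W)={9,10}: Y {4,5,6,8,9}->{4,5,6}; U {4,5,6,7}->{4,5,6} => REVISION
Constraint 3 (Z < W) on D(Z)={3,5} D(W)={9,10}: no change => not a revision
Constraint 4 (Z + Y = U) on D(Z)={3,5} D(Y)={4,5,6} D(U)={4,5,6}: Z {3,5}->{}; Y {4,5,6}->{}; U {4,5,6}->{} => REVISION
Total revisions = 3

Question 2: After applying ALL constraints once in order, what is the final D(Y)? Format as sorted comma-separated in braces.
Answer: {}

Derivation:
Constraint 1 (Z + U = W) on D(Z)={3,5,7,8} D(U)={4,5,6,7,8} D(W)={4,5,6,9,10}: Z {3,5,7,8}->{3,5}; U {4,5,6,7,8}->{4,5,6,7}; W {4,5,6,9,10}->{9,10}
Constraint 2 (Y + U = W) on D(Y)={4,5,6,8,9} D(U)={4,5,6,7} D(W)={9,10}: Y {4,5,6,8,9}->{4,5,6}; U {4,5,6,7}->{4,5,6}
Constraint 3 (Z < W) on D(Z)={3,5} D(W)={9,10}: no change
Constraint 4 (Z + Y = U) on D(Z)={3,5} D(Y)={4,5,6} D(U)={4,5,6}: Z {3,5}->{}; Y {4,5,6}->{}; U {4,5,6}->{}
So after all 4 constraints: D(Y) = {}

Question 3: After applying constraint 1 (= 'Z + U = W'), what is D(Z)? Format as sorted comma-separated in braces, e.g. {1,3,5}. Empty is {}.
Answer: {3,5}

Derivation:
Constraint 1 (Z + U = W) on D(Z)={3,5,7,8} D(U)={4,5,6,7,8} D(W)={4,5,6,9,10}: Z {3,5,7,8}->{3,5}; U {4,5,6,7,8}->{4,5,6,7}; W {4,5,6,9,10}->{9,10}
So after constraint 1: D(Z) = {3,5}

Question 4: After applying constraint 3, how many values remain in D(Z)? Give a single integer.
Constraint 1 (Z + U = W) on D(Z)={3,5,7,8} D(U)={4,5,6,7,8} D(W)={4,5,6,9,10}: Z {3,5,7,8}->{3,5}; U {4,5,6,7,8}->{4,5,6,7}; W {4,5,6,9,10}->{9,10}
Constraint 2 (Y + U = W) on D(Y)={4,5,6,8,9} D(U)={4,5,6,7} D(W)={9,10}: Y {4,5,6,8,9}->{4,5,6}; U {4,5,6,7}->{4,5,6}
Constraint 3 (Z < W) on D(Z)={3,5} D(W)={9,10}: no change
So after constraint 3: D(Z)={3,5}, size = 2

Answer: 2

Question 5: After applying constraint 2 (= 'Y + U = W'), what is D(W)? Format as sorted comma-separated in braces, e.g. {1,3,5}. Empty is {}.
Answer: {9,10}

Derivation:
Constraint 1 (Z + U = W) on D(Z)={3,5,7,8} D(U)={4,5,6,7,8} D(W)={4,5,6,9,10}: Z {3,5,7,8}->{3,5}; U {4,5,6,7,8}->{4,5,6,7}; W {4,5,6,9,10}->{9,10}
Constraint 2 (Y + U = W) on D(Y)={4,5,6,8,9} D(U)={4,5,6,7} D(W)={9,10}: Y {4,5,6,8,9}->{4,5,6}; U {4,5,6,7}->{4,5,6}
So after constraint 2: D(W) = {9,10}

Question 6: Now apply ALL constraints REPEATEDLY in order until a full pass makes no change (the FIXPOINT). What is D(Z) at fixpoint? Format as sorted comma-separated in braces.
pass 0 (initial): D(Z)={3,5,7,8}
pass 1: U {4,5,6,7,8}->{}; W {4,5,6,9,10}->{9,10}; Y {4,5,6,8,9}->{}; Z {3,5,7,8}->{}
pass 2: W {9,10}->{}
pass 3: no change
Fixpoint after 3 passes: D(Z) = {}

Answer: {}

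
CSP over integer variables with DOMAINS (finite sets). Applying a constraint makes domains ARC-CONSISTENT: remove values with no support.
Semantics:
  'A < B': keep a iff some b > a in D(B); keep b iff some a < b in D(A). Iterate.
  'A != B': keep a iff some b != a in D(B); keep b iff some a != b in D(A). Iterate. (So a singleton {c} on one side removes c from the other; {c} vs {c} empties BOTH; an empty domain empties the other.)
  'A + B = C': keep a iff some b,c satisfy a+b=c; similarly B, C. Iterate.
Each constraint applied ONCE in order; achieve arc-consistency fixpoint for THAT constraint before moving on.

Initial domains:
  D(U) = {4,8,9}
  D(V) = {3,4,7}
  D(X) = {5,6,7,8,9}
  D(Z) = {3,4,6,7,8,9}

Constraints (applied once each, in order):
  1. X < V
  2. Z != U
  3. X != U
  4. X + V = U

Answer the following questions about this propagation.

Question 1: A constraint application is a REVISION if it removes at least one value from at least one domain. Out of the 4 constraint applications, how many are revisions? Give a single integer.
Answer: 2

Derivation:
Constraint 1 (X < V) on D(X)={5,6,7,8,9} D(V)={3,4,7}: X {5,6,7,8,9}->{5,6}; V {3,4,7}->{7} => REVISION
Constraint 2 (Z != U) on D(Z)={3,4,6,7,8,9} D(U)={4,8,9}: no change => not a revision
Constraint 3 (X != U) on D(X)={5,6} D(U)={4,8,9}: no change => not a revision
Constraint 4 (X + V = U) on D(X)={5,6} D(V)={7} D(U)={4,8,9}: X {5,6}->{}; V {7}->{}; U {4,8,9}->{} => REVISION
Total revisions = 2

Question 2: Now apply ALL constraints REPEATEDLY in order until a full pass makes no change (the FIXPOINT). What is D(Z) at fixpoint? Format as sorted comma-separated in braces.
Answer: {}

Derivation:
pass 0 (initial): D(Z)={3,4,6,7,8,9}
pass 1: U {4,8,9}->{}; V {3,4,7}->{}; X {5,6,7,8,9}->{}
pass 2: Z {3,4,6,7,8,9}->{}
pass 3: no change
Fixpoint after 3 passes: D(Z) = {}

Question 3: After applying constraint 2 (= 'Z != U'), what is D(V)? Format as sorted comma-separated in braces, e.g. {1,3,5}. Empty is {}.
Answer: {7}

Derivation:
Constraint 1 (X < V) on D(X)={5,6,7,8,9} D(V)={3,4,7}: X {5,6,7,8,9}->{5,6}; V {3,4,7}->{7}
Constraint 2 (Z != U) on D(Z)={3,4,6,7,8,9} D(U)={4,8,9}: no change
So after constraint 2: D(V) = {7}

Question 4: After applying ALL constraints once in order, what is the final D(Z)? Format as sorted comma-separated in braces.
Constraint 1 (X < V) on D(X)={5,6,7,8,9} D(V)={3,4,7}: X {5,6,7,8,9}->{5,6}; V {3,4,7}->{7}
Constraint 2 (Z != U) on D(Z)={3,4,6,7,8,9} D(U)={4,8,9}: no change
Constraint 3 (X != U) on D(X)={5,6} D(U)={4,8,9}: no change
Constraint 4 (X + V = U) on D(X)={5,6} D(V)={7} D(U)={4,8,9}: X {5,6}->{}; V {7}->{}; U {4,8,9}->{}
So after all 4 constraints: D(Z) = {3,4,6,7,8,9}

Answer: {3,4,6,7,8,9}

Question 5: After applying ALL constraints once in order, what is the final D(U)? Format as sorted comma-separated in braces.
Answer: {}

Derivation:
Constraint 1 (X < V) on D(X)={5,6,7,8,9} D(V)={3,4,7}: X {5,6,7,8,9}->{5,6}; V {3,4,7}->{7}
Constraint 2 (Z != U) on D(Z)={3,4,6,7,8,9} D(U)={4,8,9}: no change
Constraint 3 (X != U) on D(X)={5,6} D(U)={4,8,9}: no change
Constraint 4 (X + V = U) on D(X)={5,6} D(V)={7} D(U)={4,8,9}: X {5,6}->{}; V {7}->{}; U {4,8,9}->{}
So after all 4 constraints: D(U) = {}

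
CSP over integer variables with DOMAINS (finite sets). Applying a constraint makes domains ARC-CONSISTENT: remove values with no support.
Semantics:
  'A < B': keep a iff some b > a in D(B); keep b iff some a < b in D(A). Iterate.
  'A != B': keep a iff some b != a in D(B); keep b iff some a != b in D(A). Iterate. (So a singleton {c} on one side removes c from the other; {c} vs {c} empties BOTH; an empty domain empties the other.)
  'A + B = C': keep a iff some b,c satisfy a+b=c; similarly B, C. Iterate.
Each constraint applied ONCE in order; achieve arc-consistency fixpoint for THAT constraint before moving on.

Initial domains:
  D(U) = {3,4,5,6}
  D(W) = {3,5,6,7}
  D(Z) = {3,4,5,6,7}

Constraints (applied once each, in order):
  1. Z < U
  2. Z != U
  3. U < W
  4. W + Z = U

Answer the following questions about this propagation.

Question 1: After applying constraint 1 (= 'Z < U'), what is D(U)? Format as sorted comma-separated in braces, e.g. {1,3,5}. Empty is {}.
Answer: {4,5,6}

Derivation:
Constraint 1 (Z < U) on D(Z)={3,4,5,6,7} D(U)={3,4,5,6}: Z {3,4,5,6,7}->{3,4,5}; U {3,4,5,6}->{4,5,6}
So after constraint 1: D(U) = {4,5,6}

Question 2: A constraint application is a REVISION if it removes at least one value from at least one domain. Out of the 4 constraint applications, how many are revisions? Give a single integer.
Constraint 1 (Z < U) on D(Z)={3,4,5,6,7} D(U)={3,4,5,6}: Z {3,4,5,6,7}->{3,4,5}; U {3,4,5,6}->{4,5,6} => REVISION
Constraint 2 (Z != U) on D(Z)={3,4,5} D(U)={4,5,6}: no change => not a revision
Constraint 3 (U < W) on D(U)={4,5,6} D(W)={3,5,6,7}: W {3,5,6,7}->{5,6,7} => REVISION
Constraint 4 (W + Z = U) on D(W)={5,6,7} D(Z)={3,4,5} D(U)={4,5,6}: W {5,6,7}->{}; Z {3,4,5}->{}; U {4,5,6}->{} => REVISION
Total revisions = 3

Answer: 3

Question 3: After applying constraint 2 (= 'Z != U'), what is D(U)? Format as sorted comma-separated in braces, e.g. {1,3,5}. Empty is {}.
Answer: {4,5,6}

Derivation:
Constraint 1 (Z < U) on D(Z)={3,4,5,6,7} D(U)={3,4,5,6}: Z {3,4,5,6,7}->{3,4,5}; U {3,4,5,6}->{4,5,6}
Constraint 2 (Z != U) on D(Z)={3,4,5} D(U)={4,5,6}: no change
So after constraint 2: D(U) = {4,5,6}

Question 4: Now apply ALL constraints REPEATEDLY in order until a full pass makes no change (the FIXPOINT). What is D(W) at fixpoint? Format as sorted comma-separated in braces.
Answer: {}

Derivation:
pass 0 (initial): D(W)={3,5,6,7}
pass 1: U {3,4,5,6}->{}; W {3,5,6,7}->{}; Z {3,4,5,6,7}->{}
pass 2: no change
Fixpoint after 2 passes: D(W) = {}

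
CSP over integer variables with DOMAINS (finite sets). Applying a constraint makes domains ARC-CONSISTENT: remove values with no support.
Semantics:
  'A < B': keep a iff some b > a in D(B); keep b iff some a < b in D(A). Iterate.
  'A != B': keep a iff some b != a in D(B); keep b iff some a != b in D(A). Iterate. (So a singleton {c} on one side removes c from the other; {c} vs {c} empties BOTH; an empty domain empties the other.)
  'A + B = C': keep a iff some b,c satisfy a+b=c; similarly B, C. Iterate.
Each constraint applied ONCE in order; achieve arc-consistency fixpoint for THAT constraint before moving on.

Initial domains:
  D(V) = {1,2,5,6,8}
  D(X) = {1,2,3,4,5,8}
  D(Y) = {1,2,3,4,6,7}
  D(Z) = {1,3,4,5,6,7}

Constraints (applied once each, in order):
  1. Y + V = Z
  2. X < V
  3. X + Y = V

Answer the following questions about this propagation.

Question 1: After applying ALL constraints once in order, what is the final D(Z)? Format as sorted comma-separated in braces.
Constraint 1 (Y + V = Z) on D(Y)={1,2,3,4,6,7} D(V)={1,2,5,6,8} D(Z)={1,3,4,5,6,7}: Y {1,2,3,4,6,7}->{1,2,3,4,6}; V {1,2,5,6,8}->{1,2,5,6}; Z {1,3,4,5,6,7}->{3,4,5,6,7}
Constraint 2 (X < V) on D(X)={1,2,3,4,5,8} D(V)={1,2,5,6}: X {1,2,3,4,5,8}->{1,2,3,4,5}; V {1,2,5,6}->{2,5,6}
Constraint 3 (X + Y = V) on D(X)={1,2,3,4,5} D(Y)={1,2,3,4,6} D(V)={2,5,6}: Y {1,2,3,4,6}->{1,2,3,4}
So after all 3 constraints: D(Z) = {3,4,5,6,7}

Answer: {3,4,5,6,7}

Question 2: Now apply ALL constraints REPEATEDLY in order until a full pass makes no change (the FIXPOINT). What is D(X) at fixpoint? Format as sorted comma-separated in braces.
Answer: {1,2,3,4,5}

Derivation:
pass 0 (initial): D(X)={1,2,3,4,5,8}
pass 1: V {1,2,5,6,8}->{2,5,6}; X {1,2,3,4,5,8}->{1,2,3,4,5}; Y {1,2,3,4,6,7}->{1,2,3,4}; Z {1,3,4,5,6,7}->{3,4,5,6,7}
pass 2: no change
Fixpoint after 2 passes: D(X) = {1,2,3,4,5}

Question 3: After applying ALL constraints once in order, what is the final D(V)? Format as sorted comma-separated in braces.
Constraint 1 (Y + V = Z) on D(Y)={1,2,3,4,6,7} D(V)={1,2,5,6,8} D(Z)={1,3,4,5,6,7}: Y {1,2,3,4,6,7}->{1,2,3,4,6}; V {1,2,5,6,8}->{1,2,5,6}; Z {1,3,4,5,6,7}->{3,4,5,6,7}
Constraint 2 (X < V) on D(X)={1,2,3,4,5,8} D(V)={1,2,5,6}: X {1,2,3,4,5,8}->{1,2,3,4,5}; V {1,2,5,6}->{2,5,6}
Constraint 3 (X + Y = V) on D(X)={1,2,3,4,5} D(Y)={1,2,3,4,6} D(V)={2,5,6}: Y {1,2,3,4,6}->{1,2,3,4}
So after all 3 constraints: D(V) = {2,5,6}

Answer: {2,5,6}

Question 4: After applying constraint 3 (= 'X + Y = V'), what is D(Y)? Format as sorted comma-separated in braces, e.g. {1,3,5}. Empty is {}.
Answer: {1,2,3,4}

Derivation:
Constraint 1 (Y + V = Z) on D(Y)={1,2,3,4,6,7} D(V)={1,2,5,6,8} D(Z)={1,3,4,5,6,7}: Y {1,2,3,4,6,7}->{1,2,3,4,6}; V {1,2,5,6,8}->{1,2,5,6}; Z {1,3,4,5,6,7}->{3,4,5,6,7}
Constraint 2 (X < V) on D(X)={1,2,3,4,5,8} D(V)={1,2,5,6}: X {1,2,3,4,5,8}->{1,2,3,4,5}; V {1,2,5,6}->{2,5,6}
Constraint 3 (X + Y = V) on D(X)={1,2,3,4,5} D(Y)={1,2,3,4,6} D(V)={2,5,6}: Y {1,2,3,4,6}->{1,2,3,4}
So after constraint 3: D(Y) = {1,2,3,4}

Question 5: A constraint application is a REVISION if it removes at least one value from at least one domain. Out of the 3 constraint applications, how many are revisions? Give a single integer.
Answer: 3

Derivation:
Constraint 1 (Y + V = Z) on D(Y)={1,2,3,4,6,7} D(V)={1,2,5,6,8} D(Z)={1,3,4,5,6,7}: Y {1,2,3,4,6,7}->{1,2,3,4,6}; V {1,2,5,6,8}->{1,2,5,6}; Z {1,3,4,5,6,7}->{3,4,5,6,7} => REVISION
Constraint 2 (X < V) on D(X)={1,2,3,4,5,8} D(V)={1,2,5,6}: X {1,2,3,4,5,8}->{1,2,3,4,5}; V {1,2,5,6}->{2,5,6} => REVISION
Constraint 3 (X + Y = V) on D(X)={1,2,3,4,5} D(Y)={1,2,3,4,6} D(V)={2,5,6}: Y {1,2,3,4,6}->{1,2,3,4} => REVISION
Total revisions = 3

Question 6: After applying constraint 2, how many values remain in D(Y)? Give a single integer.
Answer: 5

Derivation:
Constraint 1 (Y + V = Z) on D(Y)={1,2,3,4,6,7} D(V)={1,2,5,6,8} D(Z)={1,3,4,5,6,7}: Y {1,2,3,4,6,7}->{1,2,3,4,6}; V {1,2,5,6,8}->{1,2,5,6}; Z {1,3,4,5,6,7}->{3,4,5,6,7}
Constraint 2 (X < V) on D(X)={1,2,3,4,5,8} D(V)={1,2,5,6}: X {1,2,3,4,5,8}->{1,2,3,4,5}; V {1,2,5,6}->{2,5,6}
So after constraint 2: D(Y)={1,2,3,4,6}, size = 5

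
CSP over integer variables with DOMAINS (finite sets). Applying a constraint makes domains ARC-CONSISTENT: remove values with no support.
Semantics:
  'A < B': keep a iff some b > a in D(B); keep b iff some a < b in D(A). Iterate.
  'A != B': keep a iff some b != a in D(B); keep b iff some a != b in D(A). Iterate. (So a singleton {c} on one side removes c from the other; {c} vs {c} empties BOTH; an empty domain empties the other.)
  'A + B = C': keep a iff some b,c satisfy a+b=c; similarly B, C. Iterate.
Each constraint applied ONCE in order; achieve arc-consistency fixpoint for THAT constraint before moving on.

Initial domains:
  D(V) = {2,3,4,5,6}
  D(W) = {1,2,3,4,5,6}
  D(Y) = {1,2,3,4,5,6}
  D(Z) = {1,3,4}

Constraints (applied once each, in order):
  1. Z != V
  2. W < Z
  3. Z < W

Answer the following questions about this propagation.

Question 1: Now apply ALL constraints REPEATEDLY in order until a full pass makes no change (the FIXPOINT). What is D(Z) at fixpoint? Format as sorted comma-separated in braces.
Answer: {}

Derivation:
pass 0 (initial): D(Z)={1,3,4}
pass 1: W {1,2,3,4,5,6}->{}; Z {1,3,4}->{}
pass 2: V {2,3,4,5,6}->{}
pass 3: no change
Fixpoint after 3 passes: D(Z) = {}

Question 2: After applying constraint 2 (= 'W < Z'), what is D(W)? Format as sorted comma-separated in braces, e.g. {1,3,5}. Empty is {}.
Answer: {1,2,3}

Derivation:
Constraint 1 (Z != V) on D(Z)={1,3,4} D(V)={2,3,4,5,6}: no change
Constraint 2 (W < Z) on D(W)={1,2,3,4,5,6} D(Z)={1,3,4}: W {1,2,3,4,5,6}->{1,2,3}; Z {1,3,4}->{3,4}
So after constraint 2: D(W) = {1,2,3}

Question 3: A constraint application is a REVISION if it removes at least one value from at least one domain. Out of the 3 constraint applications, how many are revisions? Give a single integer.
Constraint 1 (Z != V) on D(Z)={1,3,4} D(V)={2,3,4,5,6}: no change => not a revision
Constraint 2 (W < Z) on D(W)={1,2,3,4,5,6} D(Z)={1,3,4}: W {1,2,3,4,5,6}->{1,2,3}; Z {1,3,4}->{3,4} => REVISION
Constraint 3 (Z < W) on D(Z)={3,4} D(W)={1,2,3}: Z {3,4}->{}; W {1,2,3}->{} => REVISION
Total revisions = 2

Answer: 2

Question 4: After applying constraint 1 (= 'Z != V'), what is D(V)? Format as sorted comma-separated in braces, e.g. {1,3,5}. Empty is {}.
Constraint 1 (Z != V) on D(Z)={1,3,4} D(V)={2,3,4,5,6}: no change
So after constraint 1: D(V) = {2,3,4,5,6}

Answer: {2,3,4,5,6}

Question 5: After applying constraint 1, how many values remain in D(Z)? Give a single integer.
Constraint 1 (Z != V) on D(Z)={1,3,4} D(V)={2,3,4,5,6}: no change
So after constraint 1: D(Z)={1,3,4}, size = 3

Answer: 3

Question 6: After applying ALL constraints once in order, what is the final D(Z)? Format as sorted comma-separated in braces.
Constraint 1 (Z != V) on D(Z)={1,3,4} D(V)={2,3,4,5,6}: no change
Constraint 2 (W < Z) on D(W)={1,2,3,4,5,6} D(Z)={1,3,4}: W {1,2,3,4,5,6}->{1,2,3}; Z {1,3,4}->{3,4}
Constraint 3 (Z < W) on D(Z)={3,4} D(W)={1,2,3}: Z {3,4}->{}; W {1,2,3}->{}
So after all 3 constraints: D(Z) = {}

Answer: {}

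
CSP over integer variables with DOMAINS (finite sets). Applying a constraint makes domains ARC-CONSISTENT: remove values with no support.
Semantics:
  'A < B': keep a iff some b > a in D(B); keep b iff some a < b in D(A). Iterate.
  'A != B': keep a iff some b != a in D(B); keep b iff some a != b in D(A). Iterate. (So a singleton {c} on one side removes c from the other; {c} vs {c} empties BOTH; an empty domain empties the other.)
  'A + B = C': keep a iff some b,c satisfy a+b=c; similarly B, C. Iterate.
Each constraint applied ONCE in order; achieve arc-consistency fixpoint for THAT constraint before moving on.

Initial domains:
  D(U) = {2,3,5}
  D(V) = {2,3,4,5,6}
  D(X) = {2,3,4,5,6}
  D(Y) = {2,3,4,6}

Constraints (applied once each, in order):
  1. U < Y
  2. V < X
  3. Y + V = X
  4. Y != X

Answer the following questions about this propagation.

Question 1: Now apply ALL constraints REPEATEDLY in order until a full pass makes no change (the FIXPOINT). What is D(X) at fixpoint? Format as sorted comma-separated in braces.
pass 0 (initial): D(X)={2,3,4,5,6}
pass 1: V {2,3,4,5,6}->{2,3}; X {2,3,4,5,6}->{5,6}; Y {2,3,4,6}->{3,4}
pass 2: U {2,3,5}->{2,3}
pass 3: no change
Fixpoint after 3 passes: D(X) = {5,6}

Answer: {5,6}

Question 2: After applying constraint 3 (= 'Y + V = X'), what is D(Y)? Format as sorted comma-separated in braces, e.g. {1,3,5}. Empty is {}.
Answer: {3,4}

Derivation:
Constraint 1 (U < Y) on D(U)={2,3,5} D(Y)={2,3,4,6}: Y {2,3,4,6}->{3,4,6}
Constraint 2 (V < X) on D(V)={2,3,4,5,6} D(X)={2,3,4,5,6}: V {2,3,4,5,6}->{2,3,4,5}; X {2,3,4,5,6}->{3,4,5,6}
Constraint 3 (Y + V = X) on D(Y)={3,4,6} D(V)={2,3,4,5} D(X)={3,4,5,6}: Y {3,4,6}->{3,4}; V {2,3,4,5}->{2,3}; X {3,4,5,6}->{5,6}
So after constraint 3: D(Y) = {3,4}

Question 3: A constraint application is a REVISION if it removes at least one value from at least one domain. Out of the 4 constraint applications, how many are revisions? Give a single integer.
Constraint 1 (U < Y) on D(U)={2,3,5} D(Y)={2,3,4,6}: Y {2,3,4,6}->{3,4,6} => REVISION
Constraint 2 (V < X) on D(V)={2,3,4,5,6} D(X)={2,3,4,5,6}: V {2,3,4,5,6}->{2,3,4,5}; X {2,3,4,5,6}->{3,4,5,6} => REVISION
Constraint 3 (Y + V = X) on D(Y)={3,4,6} D(V)={2,3,4,5} D(X)={3,4,5,6}: Y {3,4,6}->{3,4}; V {2,3,4,5}->{2,3}; X {3,4,5,6}->{5,6} => REVISION
Constraint 4 (Y != X) on D(Y)={3,4} D(X)={5,6}: no change => not a revision
Total revisions = 3

Answer: 3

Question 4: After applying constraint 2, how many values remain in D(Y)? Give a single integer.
Answer: 3

Derivation:
Constraint 1 (U < Y) on D(U)={2,3,5} D(Y)={2,3,4,6}: Y {2,3,4,6}->{3,4,6}
Constraint 2 (V < X) on D(V)={2,3,4,5,6} D(X)={2,3,4,5,6}: V {2,3,4,5,6}->{2,3,4,5}; X {2,3,4,5,6}->{3,4,5,6}
So after constraint 2: D(Y)={3,4,6}, size = 3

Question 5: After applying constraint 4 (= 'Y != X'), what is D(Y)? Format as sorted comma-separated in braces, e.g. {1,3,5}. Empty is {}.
Answer: {3,4}

Derivation:
Constraint 1 (U < Y) on D(U)={2,3,5} D(Y)={2,3,4,6}: Y {2,3,4,6}->{3,4,6}
Constraint 2 (V < X) on D(V)={2,3,4,5,6} D(X)={2,3,4,5,6}: V {2,3,4,5,6}->{2,3,4,5}; X {2,3,4,5,6}->{3,4,5,6}
Constraint 3 (Y + V = X) on D(Y)={3,4,6} D(V)={2,3,4,5} D(X)={3,4,5,6}: Y {3,4,6}->{3,4}; V {2,3,4,5}->{2,3}; X {3,4,5,6}->{5,6}
Constraint 4 (Y != X) on D(Y)={3,4} D(X)={5,6}: no change
So after constraint 4: D(Y) = {3,4}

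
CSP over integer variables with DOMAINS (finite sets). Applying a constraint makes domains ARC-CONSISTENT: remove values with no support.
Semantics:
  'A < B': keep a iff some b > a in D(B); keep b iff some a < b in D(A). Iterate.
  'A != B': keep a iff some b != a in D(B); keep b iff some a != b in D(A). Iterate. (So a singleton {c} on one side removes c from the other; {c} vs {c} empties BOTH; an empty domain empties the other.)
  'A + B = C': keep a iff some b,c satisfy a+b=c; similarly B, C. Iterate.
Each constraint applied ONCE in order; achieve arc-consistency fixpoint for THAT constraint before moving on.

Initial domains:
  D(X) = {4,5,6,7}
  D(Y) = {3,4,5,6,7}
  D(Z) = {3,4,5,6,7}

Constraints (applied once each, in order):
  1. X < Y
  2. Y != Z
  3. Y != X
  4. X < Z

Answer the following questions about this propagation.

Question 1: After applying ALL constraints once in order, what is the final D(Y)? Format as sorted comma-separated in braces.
Answer: {5,6,7}

Derivation:
Constraint 1 (X < Y) on D(X)={4,5,6,7} D(Y)={3,4,5,6,7}: X {4,5,6,7}->{4,5,6}; Y {3,4,5,6,7}->{5,6,7}
Constraint 2 (Y != Z) on D(Y)={5,6,7} D(Z)={3,4,5,6,7}: no change
Constraint 3 (Y != X) on D(Y)={5,6,7} D(X)={4,5,6}: no change
Constraint 4 (X < Z) on D(X)={4,5,6} D(Z)={3,4,5,6,7}: Z {3,4,5,6,7}->{5,6,7}
So after all 4 constraints: D(Y) = {5,6,7}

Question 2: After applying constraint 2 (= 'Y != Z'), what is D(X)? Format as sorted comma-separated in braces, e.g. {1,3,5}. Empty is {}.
Constraint 1 (X < Y) on D(X)={4,5,6,7} D(Y)={3,4,5,6,7}: X {4,5,6,7}->{4,5,6}; Y {3,4,5,6,7}->{5,6,7}
Constraint 2 (Y != Z) on D(Y)={5,6,7} D(Z)={3,4,5,6,7}: no change
So after constraint 2: D(X) = {4,5,6}

Answer: {4,5,6}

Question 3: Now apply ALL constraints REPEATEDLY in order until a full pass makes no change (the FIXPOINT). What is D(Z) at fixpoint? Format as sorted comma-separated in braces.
pass 0 (initial): D(Z)={3,4,5,6,7}
pass 1: X {4,5,6,7}->{4,5,6}; Y {3,4,5,6,7}->{5,6,7}; Z {3,4,5,6,7}->{5,6,7}
pass 2: no change
Fixpoint after 2 passes: D(Z) = {5,6,7}

Answer: {5,6,7}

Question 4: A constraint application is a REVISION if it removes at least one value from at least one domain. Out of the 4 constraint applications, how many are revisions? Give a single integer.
Answer: 2

Derivation:
Constraint 1 (X < Y) on D(X)={4,5,6,7} D(Y)={3,4,5,6,7}: X {4,5,6,7}->{4,5,6}; Y {3,4,5,6,7}->{5,6,7} => REVISION
Constraint 2 (Y != Z) on D(Y)={5,6,7} D(Z)={3,4,5,6,7}: no change => not a revision
Constraint 3 (Y != X) on D(Y)={5,6,7} D(X)={4,5,6}: no change => not a revision
Constraint 4 (X < Z) on D(X)={4,5,6} D(Z)={3,4,5,6,7}: Z {3,4,5,6,7}->{5,6,7} => REVISION
Total revisions = 2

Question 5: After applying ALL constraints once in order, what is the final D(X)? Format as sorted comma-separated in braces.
Answer: {4,5,6}

Derivation:
Constraint 1 (X < Y) on D(X)={4,5,6,7} D(Y)={3,4,5,6,7}: X {4,5,6,7}->{4,5,6}; Y {3,4,5,6,7}->{5,6,7}
Constraint 2 (Y != Z) on D(Y)={5,6,7} D(Z)={3,4,5,6,7}: no change
Constraint 3 (Y != X) on D(Y)={5,6,7} D(X)={4,5,6}: no change
Constraint 4 (X < Z) on D(X)={4,5,6} D(Z)={3,4,5,6,7}: Z {3,4,5,6,7}->{5,6,7}
So after all 4 constraints: D(X) = {4,5,6}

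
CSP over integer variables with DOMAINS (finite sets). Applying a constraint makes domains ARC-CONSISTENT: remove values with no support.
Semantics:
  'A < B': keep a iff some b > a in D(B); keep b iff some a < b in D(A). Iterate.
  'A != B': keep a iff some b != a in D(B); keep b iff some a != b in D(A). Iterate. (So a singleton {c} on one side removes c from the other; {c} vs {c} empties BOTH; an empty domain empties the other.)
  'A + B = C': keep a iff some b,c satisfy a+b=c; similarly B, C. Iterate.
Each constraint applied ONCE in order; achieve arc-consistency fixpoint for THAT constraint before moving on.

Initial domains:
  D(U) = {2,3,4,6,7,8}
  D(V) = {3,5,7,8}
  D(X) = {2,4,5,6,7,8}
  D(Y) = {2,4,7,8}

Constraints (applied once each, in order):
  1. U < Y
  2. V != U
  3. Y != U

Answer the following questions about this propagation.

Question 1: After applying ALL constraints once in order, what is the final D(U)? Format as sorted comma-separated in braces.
Constraint 1 (U < Y) on D(U)={2,3,4,6,7,8} D(Y)={2,4,7,8}: U {2,3,4,6,7,8}->{2,3,4,6,7}; Y {2,4,7,8}->{4,7,8}
Constraint 2 (V != U) on D(V)={3,5,7,8} D(U)={2,3,4,6,7}: no change
Constraint 3 (Y != U) on D(Y)={4,7,8} D(U)={2,3,4,6,7}: no change
So after all 3 constraints: D(U) = {2,3,4,6,7}

Answer: {2,3,4,6,7}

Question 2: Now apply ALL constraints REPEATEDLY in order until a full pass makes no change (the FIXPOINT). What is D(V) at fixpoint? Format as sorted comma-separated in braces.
Answer: {3,5,7,8}

Derivation:
pass 0 (initial): D(V)={3,5,7,8}
pass 1: U {2,3,4,6,7,8}->{2,3,4,6,7}; Y {2,4,7,8}->{4,7,8}
pass 2: no change
Fixpoint after 2 passes: D(V) = {3,5,7,8}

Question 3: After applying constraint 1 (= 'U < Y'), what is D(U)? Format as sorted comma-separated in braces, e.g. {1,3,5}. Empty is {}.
Answer: {2,3,4,6,7}

Derivation:
Constraint 1 (U < Y) on D(U)={2,3,4,6,7,8} D(Y)={2,4,7,8}: U {2,3,4,6,7,8}->{2,3,4,6,7}; Y {2,4,7,8}->{4,7,8}
So after constraint 1: D(U) = {2,3,4,6,7}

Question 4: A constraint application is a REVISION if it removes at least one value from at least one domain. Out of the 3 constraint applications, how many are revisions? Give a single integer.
Constraint 1 (U < Y) on D(U)={2,3,4,6,7,8} D(Y)={2,4,7,8}: U {2,3,4,6,7,8}->{2,3,4,6,7}; Y {2,4,7,8}->{4,7,8} => REVISION
Constraint 2 (V != U) on D(V)={3,5,7,8} D(U)={2,3,4,6,7}: no change => not a revision
Constraint 3 (Y != U) on D(Y)={4,7,8} D(U)={2,3,4,6,7}: no change => not a revision
Total revisions = 1

Answer: 1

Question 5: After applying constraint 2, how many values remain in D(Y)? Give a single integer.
Constraint 1 (U < Y) on D(U)={2,3,4,6,7,8} D(Y)={2,4,7,8}: U {2,3,4,6,7,8}->{2,3,4,6,7}; Y {2,4,7,8}->{4,7,8}
Constraint 2 (V != U) on D(V)={3,5,7,8} D(U)={2,3,4,6,7}: no change
So after constraint 2: D(Y)={4,7,8}, size = 3

Answer: 3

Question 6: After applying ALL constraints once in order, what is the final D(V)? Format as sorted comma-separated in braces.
Answer: {3,5,7,8}

Derivation:
Constraint 1 (U < Y) on D(U)={2,3,4,6,7,8} D(Y)={2,4,7,8}: U {2,3,4,6,7,8}->{2,3,4,6,7}; Y {2,4,7,8}->{4,7,8}
Constraint 2 (V != U) on D(V)={3,5,7,8} D(U)={2,3,4,6,7}: no change
Constraint 3 (Y != U) on D(Y)={4,7,8} D(U)={2,3,4,6,7}: no change
So after all 3 constraints: D(V) = {3,5,7,8}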